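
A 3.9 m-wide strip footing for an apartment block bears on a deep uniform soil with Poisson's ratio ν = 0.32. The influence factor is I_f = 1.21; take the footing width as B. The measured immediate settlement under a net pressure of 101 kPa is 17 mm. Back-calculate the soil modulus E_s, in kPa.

S_e = q·B·(1−ν²)/E_s · I_f  ⇒  E_s = q·B·(1−ν²)·I_f / S_e.
E_s = 101 × 3.9 × 0.8976 × 1.21 / 0.017 = 25170 kPa

E_s ≈ 25200 kPa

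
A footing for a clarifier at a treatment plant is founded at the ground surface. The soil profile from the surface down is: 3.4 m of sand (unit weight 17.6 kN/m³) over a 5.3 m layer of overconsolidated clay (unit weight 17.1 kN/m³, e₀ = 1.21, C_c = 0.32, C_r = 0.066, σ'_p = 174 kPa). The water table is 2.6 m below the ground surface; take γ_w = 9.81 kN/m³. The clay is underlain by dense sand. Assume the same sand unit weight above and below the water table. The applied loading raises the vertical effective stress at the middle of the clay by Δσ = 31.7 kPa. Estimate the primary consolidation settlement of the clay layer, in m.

S_c ≈ 0.0253 m

Mid-depth of clay below the ground surface: z = 3.4 + 5.3/2 = 6.05 m.
Total vertical stress at mid-clay: σ_v = 17.6×3.4 + 17.1×2.65 = 105.16 kPa.
Pore pressure: u = 9.81×(6.05 − 2.6) = 33.845 kPa.
Initial effective stress: σ'_0 = σ_v − u = 105.16 − 33.845 = 71.315 kPa.
Final effective stress: σ'_f = 71.315 + 31.7 = 103.02 kPa.
σ'_f = 103.02 ≤ σ'_p = 174 kPa, so the clay remains overconsolidated and only the recompression index applies:
S_c = C_r·H/(1+e₀)·log₁₀(σ'_f/σ'_0) = 0.066×5.3/2.21×log₁₀(103.02/71.315)
    = 0.15828 × 0.15974 = 0.02528 m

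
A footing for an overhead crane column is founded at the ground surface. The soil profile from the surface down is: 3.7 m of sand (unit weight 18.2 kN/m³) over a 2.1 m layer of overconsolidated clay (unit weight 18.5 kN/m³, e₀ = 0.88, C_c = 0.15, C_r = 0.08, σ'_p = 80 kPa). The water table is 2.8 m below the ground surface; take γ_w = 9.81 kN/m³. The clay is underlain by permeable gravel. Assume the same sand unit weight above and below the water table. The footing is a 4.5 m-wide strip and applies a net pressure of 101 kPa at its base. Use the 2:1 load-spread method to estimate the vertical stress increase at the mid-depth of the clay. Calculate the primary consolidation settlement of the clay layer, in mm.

S_c ≈ 34 mm

Mid-depth of clay below the ground surface: z = 3.7 + 2.1/2 = 4.75 m.
Total vertical stress at mid-clay: σ_v = 18.2×3.7 + 18.5×1.05 = 86.765 kPa.
Pore pressure: u = 9.81×(4.75 − 2.8) = 19.13 kPa.
Initial effective stress: σ'_0 = σ_v − u = 86.765 − 19.13 = 67.635 kPa.
Stress increase at mid-clay by the 2:1 spreading method:
Δσ = qB/(B+z) = 101×4.5/(4.5+4.75) = 49.135 kPa
Final effective stress: σ'_f = 67.635 + 49.135 = 116.77 kPa.
σ'_f = 116.77 > σ'_p = 80 kPa, so the stress path crosses the preconsolidation pressure — recompression up to σ'_p, then virgin compression beyond:
S_c = H/(1+e₀)·[C_r·log₁₀(σ'_p/σ'_0) + C_c·log₁₀(σ'_f/σ'_p)]
    = 2.1/1.88 × [0.08×log₁₀(80/67.635) + 0.15×log₁₀(116.77/80)]
    = 1.117 × [0.0058335 + 0.024636] = 0.03403 m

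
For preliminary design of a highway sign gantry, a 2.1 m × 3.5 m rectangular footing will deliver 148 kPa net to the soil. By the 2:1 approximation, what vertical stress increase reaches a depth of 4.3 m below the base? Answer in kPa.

Δσ_z ≈ 21.8 kPa

By the 2:1 method the load spreads at 1 horizontal : 2 vertical, so at depth z the loaded area has grown by z in each plan dimension:
Δσ = qBL/((B+z)(L+z)) = 148×2.1×3.5/((2.1+4.3)(3.5+4.3)) = 21.791 kPa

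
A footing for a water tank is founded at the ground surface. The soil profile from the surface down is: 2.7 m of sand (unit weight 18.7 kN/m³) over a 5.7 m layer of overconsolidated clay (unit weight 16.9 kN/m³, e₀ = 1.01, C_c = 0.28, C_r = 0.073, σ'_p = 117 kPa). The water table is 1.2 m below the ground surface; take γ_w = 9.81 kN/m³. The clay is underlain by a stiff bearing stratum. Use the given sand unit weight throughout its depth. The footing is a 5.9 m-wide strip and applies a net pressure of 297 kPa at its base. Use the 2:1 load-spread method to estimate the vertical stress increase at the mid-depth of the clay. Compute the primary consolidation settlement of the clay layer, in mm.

S_c ≈ 266 mm

Mid-depth of clay below the ground surface: z = 2.7 + 5.7/2 = 5.55 m.
Total vertical stress at mid-clay: σ_v = 18.7×2.7 + 16.9×2.85 = 98.655 kPa.
Pore pressure: u = 9.81×(5.55 − 1.2) = 42.673 kPa.
Initial effective stress: σ'_0 = σ_v − u = 98.655 − 42.673 = 55.982 kPa.
Stress increase at mid-clay by the 2:1 spreading method:
Δσ = qB/(B+z) = 297×5.9/(5.9+5.55) = 153.04 kPa
Final effective stress: σ'_f = 55.982 + 153.04 = 209.02 kPa.
σ'_f = 209.02 > σ'_p = 117 kPa, so the stress path crosses the preconsolidation pressure — recompression up to σ'_p, then virgin compression beyond:
S_c = H/(1+e₀)·[C_r·log₁₀(σ'_p/σ'_0) + C_c·log₁₀(σ'_f/σ'_p)]
    = 5.7/2.01 × [0.073×log₁₀(117/55.982) + 0.28×log₁₀(209.02/117)]
    = 2.8358 × [0.02337 + 0.070561] = 0.2664 m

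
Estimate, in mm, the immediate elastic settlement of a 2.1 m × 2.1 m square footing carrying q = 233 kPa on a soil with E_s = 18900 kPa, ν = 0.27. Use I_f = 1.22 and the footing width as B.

S_e ≈ 29.3 mm

Immediate (elastic) settlement: S_e = q·B·(1−ν²)/E_s · I_f.
S_e = 233 × 2.1 × (1 − 0.27²) / 18900 × 1.22
    = 233 × 2.1 × 0.9271 / 18900 × 1.22
    = 0.02928 m = 29.28 mm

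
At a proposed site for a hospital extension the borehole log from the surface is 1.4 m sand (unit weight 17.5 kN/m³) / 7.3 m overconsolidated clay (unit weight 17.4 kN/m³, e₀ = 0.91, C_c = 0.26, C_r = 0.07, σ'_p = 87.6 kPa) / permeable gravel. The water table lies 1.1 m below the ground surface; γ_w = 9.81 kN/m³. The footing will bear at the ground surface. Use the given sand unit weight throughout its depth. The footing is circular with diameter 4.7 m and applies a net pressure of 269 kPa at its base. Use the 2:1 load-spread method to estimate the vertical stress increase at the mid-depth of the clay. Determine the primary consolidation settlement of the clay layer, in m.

S_c ≈ 0.172 m

Mid-depth of clay below the ground surface: z = 1.4 + 7.3/2 = 5.05 m.
Total vertical stress at mid-clay: σ_v = 17.5×1.4 + 17.4×3.65 = 88.01 kPa.
Pore pressure: u = 9.81×(5.05 − 1.1) = 38.75 kPa.
Initial effective stress: σ'_0 = σ_v − u = 88.01 − 38.75 = 49.26 kPa.
Stress increase at mid-clay by the 2:1 spreading method:
Δσ ≈ qD²/(D+z)² = 269×4.7²/(4.7+5.05)² = 62.508 kPa
Final effective stress: σ'_f = 49.26 + 62.508 = 111.77 kPa.
σ'_f = 111.77 > σ'_p = 87.6 kPa, so the stress path crosses the preconsolidation pressure — recompression up to σ'_p, then virgin compression beyond:
S_c = H/(1+e₀)·[C_r·log₁₀(σ'_p/σ'_0) + C_c·log₁₀(σ'_f/σ'_p)]
    = 7.3/1.91 × [0.07×log₁₀(87.6/49.26) + 0.26×log₁₀(111.77/87.6)]
    = 3.822 × [0.017501 + 0.027513] = 0.172 m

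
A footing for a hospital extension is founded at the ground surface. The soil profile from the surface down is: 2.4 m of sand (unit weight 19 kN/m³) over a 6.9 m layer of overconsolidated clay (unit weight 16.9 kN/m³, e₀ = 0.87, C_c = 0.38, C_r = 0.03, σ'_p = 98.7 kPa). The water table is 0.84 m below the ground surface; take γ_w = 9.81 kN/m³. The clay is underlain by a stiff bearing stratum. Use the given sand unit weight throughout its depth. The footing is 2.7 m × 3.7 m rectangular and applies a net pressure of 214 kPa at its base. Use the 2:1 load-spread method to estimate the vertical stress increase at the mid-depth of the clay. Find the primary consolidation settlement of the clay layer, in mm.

Mid-depth of clay below the ground surface: z = 2.4 + 6.9/2 = 5.85 m.
Total vertical stress at mid-clay: σ_v = 19×2.4 + 16.9×3.45 = 103.91 kPa.
Pore pressure: u = 9.81×(5.85 − 0.84) = 49.148 kPa.
Initial effective stress: σ'_0 = σ_v − u = 103.91 − 49.148 = 54.762 kPa.
Stress increase at mid-clay by the 2:1 spreading method:
Δσ = qBL/((B+z)(L+z)) = 214×2.7×3.7/((2.7+5.85)(3.7+5.85)) = 26.182 kPa
Final effective stress: σ'_f = 54.762 + 26.182 = 80.944 kPa.
σ'_f = 80.944 ≤ σ'_p = 98.7 kPa, so the clay remains overconsolidated and only the recompression index applies:
S_c = C_r·H/(1+e₀)·log₁₀(σ'_f/σ'_0) = 0.03×6.9/1.87×log₁₀(80.944/54.762)
    = 0.11069 × 0.16971 = 0.01879 m

S_c ≈ 18.8 mm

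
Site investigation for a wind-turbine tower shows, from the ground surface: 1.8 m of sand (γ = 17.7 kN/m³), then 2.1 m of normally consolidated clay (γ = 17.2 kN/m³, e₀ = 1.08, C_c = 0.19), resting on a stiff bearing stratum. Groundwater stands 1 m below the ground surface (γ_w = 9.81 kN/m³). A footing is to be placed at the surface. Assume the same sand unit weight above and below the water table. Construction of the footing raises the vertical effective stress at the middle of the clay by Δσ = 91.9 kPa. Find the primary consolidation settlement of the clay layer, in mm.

Mid-depth of clay below the ground surface: z = 1.8 + 2.1/2 = 2.85 m.
Total vertical stress at mid-clay: σ_v = 17.7×1.8 + 17.2×1.05 = 49.92 kPa.
Pore pressure: u = 9.81×(2.85 − 1) = 18.149 kPa.
Initial effective stress: σ'_0 = σ_v − u = 49.92 − 18.149 = 31.771 kPa.
Final effective stress: σ'_f = σ'_0 + Δσ = 31.771 + 91.9 = 123.67 kPa.
Normally consolidated clay, so the full stress increment lies on the virgin compression line:
S_c = C_c·H/(1+e₀)·log₁₀(σ'_f/σ'_0) = 0.19×2.1/(1+1.08)×log₁₀(123.67/31.771)
    = 0.19183 × 0.59023 = 0.1132 m

S_c ≈ 113 mm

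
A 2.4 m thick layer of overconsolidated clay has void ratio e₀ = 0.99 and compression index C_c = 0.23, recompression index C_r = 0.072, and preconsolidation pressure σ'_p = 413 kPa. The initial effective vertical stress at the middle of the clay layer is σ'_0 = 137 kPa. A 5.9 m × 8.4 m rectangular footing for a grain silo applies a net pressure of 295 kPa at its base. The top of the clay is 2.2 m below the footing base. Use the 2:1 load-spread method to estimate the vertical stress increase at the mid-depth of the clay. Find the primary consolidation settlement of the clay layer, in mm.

S_c ≈ 25.6 mm

Mid-depth of clay below the footing base: z = 2.2 + 2.4/2 = 3.4 m.
Stress increase at mid-clay by the 2:1 spreading method:
Δσ = qBL/((B+z)(L+z)) = 295×5.9×8.4/((5.9+3.4)(8.4+3.4)) = 133.23 kPa
Final effective stress: σ'_f = 137 + 133.23 = 270.23 kPa.
σ'_f = 270.23 ≤ σ'_p = 413 kPa, so the clay remains overconsolidated and only the recompression index applies:
S_c = C_r·H/(1+e₀)·log₁₀(σ'_f/σ'_0) = 0.072×2.4/1.99×log₁₀(270.23/137)
    = 0.086832 × 0.29501 = 0.02562 m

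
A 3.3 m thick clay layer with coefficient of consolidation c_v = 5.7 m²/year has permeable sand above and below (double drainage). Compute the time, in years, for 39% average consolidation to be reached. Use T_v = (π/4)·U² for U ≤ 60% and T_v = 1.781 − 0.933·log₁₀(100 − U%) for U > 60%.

Drainage path length: H_d = H/2 = 1.65 m (double drainage).
U ≤ 60%: T_v = (π/4)·U² = (π/4)×0.39² = 0.11946.
t = T_v·H_d²/c_v = 0.11946×1.65²/5.7 = 0.05706 years.

t ≈ 0.0571 years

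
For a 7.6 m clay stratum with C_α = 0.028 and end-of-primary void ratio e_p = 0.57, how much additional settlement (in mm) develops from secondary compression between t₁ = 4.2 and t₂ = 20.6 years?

Secondary compression: S_s = C_α·H/(1+e_p)·log₁₀(t₂/t₁)
S_s = 0.028×7.6/(1+0.57)×log₁₀(20.6/4.2)
    = 0.1355 × 0.6906 = 0.09361 m

S_s ≈ 93.6 mm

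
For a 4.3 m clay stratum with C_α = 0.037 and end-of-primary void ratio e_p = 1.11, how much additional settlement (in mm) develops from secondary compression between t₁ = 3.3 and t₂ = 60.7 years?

S_s ≈ 95.4 mm

Secondary compression: S_s = C_α·H/(1+e_p)·log₁₀(t₂/t₁)
S_s = 0.037×4.3/(1+1.11)×log₁₀(60.7/3.3)
    = 0.0754 × 1.265 = 0.09536 m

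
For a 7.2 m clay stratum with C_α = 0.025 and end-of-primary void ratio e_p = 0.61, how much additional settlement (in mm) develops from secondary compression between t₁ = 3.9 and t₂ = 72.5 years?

Secondary compression: S_s = C_α·H/(1+e_p)·log₁₀(t₂/t₁)
S_s = 0.025×7.2/(1+0.61)×log₁₀(72.5/3.9)
    = 0.1118 × 1.269 = 0.1419 m

S_s ≈ 142 mm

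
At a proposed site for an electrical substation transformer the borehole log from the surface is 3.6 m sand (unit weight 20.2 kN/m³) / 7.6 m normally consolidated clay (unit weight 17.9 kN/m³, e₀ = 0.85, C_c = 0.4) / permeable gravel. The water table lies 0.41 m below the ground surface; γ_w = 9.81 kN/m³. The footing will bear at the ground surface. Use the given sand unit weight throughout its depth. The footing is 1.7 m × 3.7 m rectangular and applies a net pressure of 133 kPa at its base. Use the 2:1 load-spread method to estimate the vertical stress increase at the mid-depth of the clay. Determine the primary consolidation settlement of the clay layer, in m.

S_c ≈ 0.0775 m

Mid-depth of clay below the ground surface: z = 3.6 + 7.6/2 = 7.4 m.
Total vertical stress at mid-clay: σ_v = 20.2×3.6 + 17.9×3.8 = 140.74 kPa.
Pore pressure: u = 9.81×(7.4 − 0.41) = 68.572 kPa.
Initial effective stress: σ'_0 = σ_v − u = 140.74 − 68.572 = 72.168 kPa.
Stress increase at mid-clay by the 2:1 spreading method:
Δσ = qBL/((B+z)(L+z)) = 133×1.7×3.7/((1.7+7.4)(3.7+7.4)) = 8.2821 kPa
Final effective stress: σ'_f = σ'_0 + Δσ = 72.168 + 8.2821 = 80.45 kPa.
Normally consolidated clay, so the full stress increment lies on the virgin compression line:
S_c = C_c·H/(1+e₀)·log₁₀(σ'_f/σ'_0) = 0.4×7.6/(1+0.85)×log₁₀(80.45/72.168)
    = 1.6432 × 0.047181 = 0.07753 m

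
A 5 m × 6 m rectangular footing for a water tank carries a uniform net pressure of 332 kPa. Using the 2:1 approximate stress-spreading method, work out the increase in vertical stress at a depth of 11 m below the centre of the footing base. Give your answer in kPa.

Δσ_z ≈ 36.6 kPa

By the 2:1 method the load spreads at 1 horizontal : 2 vertical, so at depth z the loaded area has grown by z in each plan dimension:
Δσ = qBL/((B+z)(L+z)) = 332×5×6/((5+11)(6+11)) = 36.618 kPa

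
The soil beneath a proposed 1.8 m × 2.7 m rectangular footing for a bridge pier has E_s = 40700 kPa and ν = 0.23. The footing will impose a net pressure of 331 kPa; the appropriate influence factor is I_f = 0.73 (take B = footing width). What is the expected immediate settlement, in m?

Immediate (elastic) settlement: S_e = q·B·(1−ν²)/E_s · I_f.
S_e = 331 × 1.8 × (1 − 0.23²) / 40700 × 0.73
    = 331 × 1.8 × 0.9471 / 40700 × 0.73
    = 0.01012 m

S_e ≈ 0.0101 m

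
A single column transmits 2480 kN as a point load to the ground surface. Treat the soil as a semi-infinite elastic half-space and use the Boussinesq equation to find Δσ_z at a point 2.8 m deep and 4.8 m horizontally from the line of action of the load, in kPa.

Boussinesq vertical stress below a point load on an elastic half-space:
Δσ_z = 3P/(2πz²) · [1 + (r/z)²]^(−5/2)
r/z = 4.8/2.8 = 1.7143; [1+(r/z)²]^(−5/2) = 0.032479.
Δσ_z = 3×2480/(2π×2.8²) × 0.032479 = 151.03 × 0.032479 = 4.905 kPa

Δσ_z ≈ 4.91 kPa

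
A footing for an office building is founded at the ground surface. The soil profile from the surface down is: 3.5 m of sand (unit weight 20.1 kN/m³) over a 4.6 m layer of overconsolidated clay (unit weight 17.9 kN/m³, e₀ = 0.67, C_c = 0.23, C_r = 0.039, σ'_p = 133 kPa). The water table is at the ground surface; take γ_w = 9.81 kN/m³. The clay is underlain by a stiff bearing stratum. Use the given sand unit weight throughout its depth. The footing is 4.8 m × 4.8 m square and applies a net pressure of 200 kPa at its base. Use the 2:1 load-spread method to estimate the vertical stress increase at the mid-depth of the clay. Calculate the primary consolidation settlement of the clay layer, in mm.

Mid-depth of clay below the ground surface: z = 3.5 + 4.6/2 = 5.8 m.
Total vertical stress at mid-clay: σ_v = 20.1×3.5 + 17.9×2.3 = 111.52 kPa.
Pore pressure: u = 9.81×(5.8 − 0) = 56.898 kPa.
Initial effective stress: σ'_0 = σ_v − u = 111.52 − 56.898 = 54.622 kPa.
Stress increase at mid-clay by the 2:1 spreading method:
Δσ = qBL/((B+z)(L+z)) = 200×4.8×4.8/((4.8+5.8)(4.8+5.8)) = 41.011 kPa
Final effective stress: σ'_f = 54.622 + 41.011 = 95.633 kPa.
σ'_f = 95.633 ≤ σ'_p = 133 kPa, so the clay remains overconsolidated and only the recompression index applies:
S_c = C_r·H/(1+e₀)·log₁₀(σ'_f/σ'_0) = 0.039×4.6/1.67×log₁₀(95.633/54.622)
    = 0.10743 × 0.24324 = 0.02613 m

S_c ≈ 26.1 mm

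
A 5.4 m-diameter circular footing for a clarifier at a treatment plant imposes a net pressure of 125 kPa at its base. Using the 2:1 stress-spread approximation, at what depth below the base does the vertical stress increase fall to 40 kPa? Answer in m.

2:1 spreading — at depth z the loaded area has grown by z in each plan dimension:
qD²/(D+z)² = Δσ_z ⇒ z = D(√(q/Δσ_z) − 1) = 5.4×(√(125/40) − 1) = 4.146 m

z ≈ 4.15 m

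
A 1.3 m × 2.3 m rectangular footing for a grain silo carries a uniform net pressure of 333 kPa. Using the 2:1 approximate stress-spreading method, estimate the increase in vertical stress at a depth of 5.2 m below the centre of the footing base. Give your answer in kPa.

Δσ_z ≈ 20.4 kPa

By the 2:1 method the load spreads at 1 horizontal : 2 vertical, so at depth z the loaded area has grown by z in each plan dimension:
Δσ = qBL/((B+z)(L+z)) = 333×1.3×2.3/((1.3+5.2)(2.3+5.2)) = 20.424 kPa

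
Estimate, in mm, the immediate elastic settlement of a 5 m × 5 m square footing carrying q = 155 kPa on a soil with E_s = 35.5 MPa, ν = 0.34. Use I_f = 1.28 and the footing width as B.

Immediate (elastic) settlement: S_e = q·B·(1−ν²)/E_s · I_f.
E_s = 35.5 MPa = 35500 kPa.
S_e = 155 × 5 × (1 − 0.34²) / 35500 × 1.28
    = 155 × 5 × 0.8844 / 35500 × 1.28
    = 0.02471 m = 24.71 mm

S_e ≈ 24.7 mm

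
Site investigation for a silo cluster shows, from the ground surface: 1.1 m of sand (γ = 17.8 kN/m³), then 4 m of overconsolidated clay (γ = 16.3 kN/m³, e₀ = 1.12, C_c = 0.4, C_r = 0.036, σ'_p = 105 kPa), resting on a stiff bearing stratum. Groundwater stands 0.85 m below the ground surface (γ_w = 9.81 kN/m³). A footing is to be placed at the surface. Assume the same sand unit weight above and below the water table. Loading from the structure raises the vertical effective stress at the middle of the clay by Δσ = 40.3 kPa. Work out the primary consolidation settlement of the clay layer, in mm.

S_c ≈ 25.1 mm

Mid-depth of clay below the ground surface: z = 1.1 + 4/2 = 3.1 m.
Total vertical stress at mid-clay: σ_v = 17.8×1.1 + 16.3×2 = 52.18 kPa.
Pore pressure: u = 9.81×(3.1 − 0.85) = 22.073 kPa.
Initial effective stress: σ'_0 = σ_v − u = 52.18 − 22.073 = 30.107 kPa.
Final effective stress: σ'_f = 30.107 + 40.3 = 70.407 kPa.
σ'_f = 70.407 ≤ σ'_p = 105 kPa, so the clay remains overconsolidated and only the recompression index applies:
S_c = C_r·H/(1+e₀)·log₁₀(σ'_f/σ'_0) = 0.036×4/2.12×log₁₀(70.407/30.107)
    = 0.067925 × 0.36895 = 0.02506 m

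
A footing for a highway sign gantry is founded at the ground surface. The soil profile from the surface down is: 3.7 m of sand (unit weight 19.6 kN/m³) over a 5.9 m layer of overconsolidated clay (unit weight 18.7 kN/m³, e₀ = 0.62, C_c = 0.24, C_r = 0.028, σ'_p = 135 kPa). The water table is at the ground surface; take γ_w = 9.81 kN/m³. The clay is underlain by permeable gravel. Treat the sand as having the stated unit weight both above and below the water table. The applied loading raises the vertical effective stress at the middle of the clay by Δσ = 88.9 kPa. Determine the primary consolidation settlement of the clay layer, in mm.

S_c ≈ 77.5 mm

Mid-depth of clay below the ground surface: z = 3.7 + 5.9/2 = 6.65 m.
Total vertical stress at mid-clay: σ_v = 19.6×3.7 + 18.7×2.95 = 127.69 kPa.
Pore pressure: u = 9.81×(6.65 − 0) = 65.237 kPa.
Initial effective stress: σ'_0 = σ_v − u = 127.69 − 65.237 = 62.453 kPa.
Final effective stress: σ'_f = 62.453 + 88.9 = 151.35 kPa.
σ'_f = 151.35 > σ'_p = 135 kPa, so the stress path crosses the preconsolidation pressure — recompression up to σ'_p, then virgin compression beyond:
S_c = H/(1+e₀)·[C_r·log₁₀(σ'_p/σ'_0) + C_c·log₁₀(σ'_f/σ'_p)]
    = 5.9/1.62 × [0.028×log₁₀(135/62.453) + 0.24×log₁₀(151.35/135)]
    = 3.642 × [0.0093739 + 0.011916] = 0.07754 m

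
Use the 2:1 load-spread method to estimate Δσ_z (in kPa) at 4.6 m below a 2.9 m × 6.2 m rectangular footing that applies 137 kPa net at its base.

By the 2:1 method the load spreads at 1 horizontal : 2 vertical, so at depth z the loaded area has grown by z in each plan dimension:
Δσ = qBL/((B+z)(L+z)) = 137×2.9×6.2/((2.9+4.6)(6.2+4.6)) = 30.411 kPa

Δσ_z ≈ 30.4 kPa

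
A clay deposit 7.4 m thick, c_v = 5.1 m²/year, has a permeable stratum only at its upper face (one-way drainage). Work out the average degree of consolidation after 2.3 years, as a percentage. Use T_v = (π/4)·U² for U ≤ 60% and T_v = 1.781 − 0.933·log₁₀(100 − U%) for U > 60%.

Drainage path length: H_d = H = 7.4 m (single drainage).
T_v = c_v·t/H_d² = 5.1×2.3/7.4² = 0.21421.
T_v = 0.21421 corresponds to the U ≤ 60% branch:
U = √(4T_v/π) = 0.5222

U ≈ 52.2 %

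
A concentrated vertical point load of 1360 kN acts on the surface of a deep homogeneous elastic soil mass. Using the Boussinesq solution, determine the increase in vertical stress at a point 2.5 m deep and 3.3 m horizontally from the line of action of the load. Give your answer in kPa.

Δσ_z ≈ 8.34 kPa

Boussinesq vertical stress below a point load on an elastic half-space:
Δσ_z = 3P/(2πz²) · [1 + (r/z)²]^(−5/2)
r/z = 3.3/2.5 = 1.32; [1+(r/z)²]^(−5/2) = 0.080292.
Δσ_z = 3×1360/(2π×2.5²) × 0.080292 = 103.9 × 0.080292 = 8.342 kPa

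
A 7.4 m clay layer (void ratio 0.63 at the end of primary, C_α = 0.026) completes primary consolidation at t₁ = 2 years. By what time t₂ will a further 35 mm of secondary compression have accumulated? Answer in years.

t₂ ≈ 3.96 years

S_s = C_α·H/(1+e_p)·log₁₀(t₂/t₁) ⇒ log₁₀(t₂/t₁) = S_s·(1+e_p)/(C_α·H).
log₁₀(t₂/t₁) = 0.035 × (1+0.63) / (0.026×7.4) = 0.2965
t₂ = t₁ × 10^0.2965 = 2 × 1.979 = 3.959 years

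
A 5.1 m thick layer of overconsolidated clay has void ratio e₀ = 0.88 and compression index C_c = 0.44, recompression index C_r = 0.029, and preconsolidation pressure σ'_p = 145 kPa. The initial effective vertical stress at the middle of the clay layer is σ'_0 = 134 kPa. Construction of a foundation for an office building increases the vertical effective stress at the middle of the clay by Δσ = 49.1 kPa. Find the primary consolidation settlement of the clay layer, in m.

Final effective stress: σ'_f = 134 + 49.1 = 183.1 kPa.
σ'_f = 183.1 > σ'_p = 145 kPa, so the stress path crosses the preconsolidation pressure — recompression up to σ'_p, then virgin compression beyond:
S_c = H/(1+e₀)·[C_r·log₁₀(σ'_p/σ'_0) + C_c·log₁₀(σ'_f/σ'_p)]
    = 5.1/1.88 × [0.029×log₁₀(145/134) + 0.44×log₁₀(183.1/145)]
    = 2.7128 × [0.00099363 + 0.044581] = 0.1236 m

S_c ≈ 0.124 m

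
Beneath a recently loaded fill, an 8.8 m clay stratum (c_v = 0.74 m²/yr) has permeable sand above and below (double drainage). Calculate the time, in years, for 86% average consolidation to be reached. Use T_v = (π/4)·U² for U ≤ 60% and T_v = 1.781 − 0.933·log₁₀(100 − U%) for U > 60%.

Drainage path length: H_d = H/2 = 4.4 m (double drainage).
U > 60%: T_v = 1.781 − 0.933·log₁₀(100 − 86) = 0.71166.
t = T_v·H_d²/c_v = 0.71166×4.4²/0.74 = 18.62 years.

t ≈ 18.6 years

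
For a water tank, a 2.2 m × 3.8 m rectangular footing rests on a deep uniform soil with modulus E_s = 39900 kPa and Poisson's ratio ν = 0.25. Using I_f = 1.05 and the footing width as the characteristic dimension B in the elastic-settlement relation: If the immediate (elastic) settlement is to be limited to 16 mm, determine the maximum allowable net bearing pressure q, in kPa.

S_e = q·B·(1−ν²)/E_s · I_f  ⇒  q = S_e·E_s / (B·(1−ν²)·I_f).
q = 0.016 × 39900 / (2.2 × 0.9375 × 1.05) = 294.8 kPa

q ≈ 295 kPa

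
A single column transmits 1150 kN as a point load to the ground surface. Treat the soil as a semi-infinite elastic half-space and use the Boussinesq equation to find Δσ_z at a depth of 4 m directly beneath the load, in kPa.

Δσ_z ≈ 34.3 kPa

Boussinesq vertical stress below a point load on an elastic half-space:
Δσ_z = 3P/(2πz²) · [1 + (r/z)²]^(−5/2)
r/z = 0/4 = 0; [1+(r/z)²]^(−5/2) = 1.
Δσ_z = 3×1150/(2π×4²) × 1 = 34.318 × 1 = 34.32 kPa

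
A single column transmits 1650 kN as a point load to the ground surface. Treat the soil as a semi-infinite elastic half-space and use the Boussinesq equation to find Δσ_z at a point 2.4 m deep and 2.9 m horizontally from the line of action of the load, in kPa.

Boussinesq vertical stress below a point load on an elastic half-space:
Δσ_z = 3P/(2πz²) · [1 + (r/z)²]^(−5/2)
r/z = 2.9/2.4 = 1.2083; [1+(r/z)²]^(−5/2) = 0.10535.
Δσ_z = 3×1650/(2π×2.4²) × 0.10535 = 136.77 × 0.10535 = 14.41 kPa

Δσ_z ≈ 14.4 kPa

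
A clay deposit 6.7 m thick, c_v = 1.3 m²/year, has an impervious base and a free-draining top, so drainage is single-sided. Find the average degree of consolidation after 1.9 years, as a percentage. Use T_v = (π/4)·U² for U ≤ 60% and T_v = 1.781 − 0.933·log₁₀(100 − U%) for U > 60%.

Drainage path length: H_d = H = 6.7 m (single drainage).
T_v = c_v·t/H_d² = 1.3×1.9/6.7² = 0.055023.
T_v = 0.055023 corresponds to the U ≤ 60% branch:
U = √(4T_v/π) = 0.2647

U ≈ 26.5 %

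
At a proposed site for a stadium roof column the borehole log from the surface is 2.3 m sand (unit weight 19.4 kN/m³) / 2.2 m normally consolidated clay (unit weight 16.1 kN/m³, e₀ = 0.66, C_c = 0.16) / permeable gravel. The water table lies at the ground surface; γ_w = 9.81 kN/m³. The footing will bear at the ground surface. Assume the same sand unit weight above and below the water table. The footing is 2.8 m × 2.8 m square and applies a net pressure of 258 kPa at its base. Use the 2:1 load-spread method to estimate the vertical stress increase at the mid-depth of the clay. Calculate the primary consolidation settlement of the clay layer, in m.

Mid-depth of clay below the ground surface: z = 2.3 + 2.2/2 = 3.4 m.
Total vertical stress at mid-clay: σ_v = 19.4×2.3 + 16.1×1.1 = 62.33 kPa.
Pore pressure: u = 9.81×(3.4 − 0) = 33.354 kPa.
Initial effective stress: σ'_0 = σ_v − u = 62.33 − 33.354 = 28.976 kPa.
Stress increase at mid-clay by the 2:1 spreading method:
Δσ = qBL/((B+z)(L+z)) = 258×2.8×2.8/((2.8+3.4)(2.8+3.4)) = 52.62 kPa
Final effective stress: σ'_f = σ'_0 + Δσ = 28.976 + 52.62 = 81.596 kPa.
Normally consolidated clay, so the full stress increment lies on the virgin compression line:
S_c = C_c·H/(1+e₀)·log₁₀(σ'_f/σ'_0) = 0.16×2.2/(1+0.66)×log₁₀(81.596/28.976)
    = 0.21205 × 0.44963 = 0.09534 m

S_c ≈ 0.0953 m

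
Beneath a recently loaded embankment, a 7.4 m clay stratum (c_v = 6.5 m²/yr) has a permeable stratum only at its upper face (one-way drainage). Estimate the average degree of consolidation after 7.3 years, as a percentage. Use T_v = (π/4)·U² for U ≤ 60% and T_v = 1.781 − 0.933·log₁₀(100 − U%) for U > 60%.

Drainage path length: H_d = H = 7.4 m (single drainage).
T_v = c_v·t/H_d² = 6.5×7.3/7.4² = 0.86651.
T_v = 0.86651 corresponds to the U > 60% branch:
U = 1 − 10^((1.781 − T_v)/0.933)/100 = 0.9045

U ≈ 90.4 %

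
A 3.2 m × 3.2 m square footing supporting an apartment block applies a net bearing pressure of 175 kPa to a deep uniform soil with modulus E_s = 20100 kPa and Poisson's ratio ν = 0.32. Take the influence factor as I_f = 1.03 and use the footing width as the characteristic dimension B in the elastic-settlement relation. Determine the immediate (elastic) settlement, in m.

S_e ≈ 0.0258 m

Immediate (elastic) settlement: S_e = q·B·(1−ν²)/E_s · I_f.
S_e = 175 × 3.2 × (1 − 0.32²) / 20100 × 1.03
    = 175 × 3.2 × 0.8976 / 20100 × 1.03
    = 0.02576 m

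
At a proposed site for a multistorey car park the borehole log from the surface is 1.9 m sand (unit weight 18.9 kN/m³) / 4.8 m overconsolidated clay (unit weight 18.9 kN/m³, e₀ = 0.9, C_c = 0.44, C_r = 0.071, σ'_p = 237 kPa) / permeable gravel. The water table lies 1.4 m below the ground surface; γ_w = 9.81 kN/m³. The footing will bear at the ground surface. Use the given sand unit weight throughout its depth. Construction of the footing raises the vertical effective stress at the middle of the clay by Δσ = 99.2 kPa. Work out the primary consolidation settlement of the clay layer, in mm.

S_c ≈ 82.3 mm

Mid-depth of clay below the ground surface: z = 1.9 + 4.8/2 = 4.3 m.
Total vertical stress at mid-clay: σ_v = 18.9×1.9 + 18.9×2.4 = 81.27 kPa.
Pore pressure: u = 9.81×(4.3 − 1.4) = 28.449 kPa.
Initial effective stress: σ'_0 = σ_v − u = 81.27 − 28.449 = 52.821 kPa.
Final effective stress: σ'_f = 52.821 + 99.2 = 152.02 kPa.
σ'_f = 152.02 ≤ σ'_p = 237 kPa, so the clay remains overconsolidated and only the recompression index applies:
S_c = C_r·H/(1+e₀)·log₁₀(σ'_f/σ'_0) = 0.071×4.8/1.9×log₁₀(152.02/52.821)
    = 0.17937 × 0.45909 = 0.08235 m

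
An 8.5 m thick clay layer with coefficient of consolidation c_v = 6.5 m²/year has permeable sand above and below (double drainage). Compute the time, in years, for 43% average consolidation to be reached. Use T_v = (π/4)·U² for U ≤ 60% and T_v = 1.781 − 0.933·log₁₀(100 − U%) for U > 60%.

t ≈ 0.404 years

Drainage path length: H_d = H/2 = 4.25 m (double drainage).
U ≤ 60%: T_v = (π/4)·U² = (π/4)×0.43² = 0.14522.
t = T_v·H_d²/c_v = 0.14522×4.25²/6.5 = 0.4035 years.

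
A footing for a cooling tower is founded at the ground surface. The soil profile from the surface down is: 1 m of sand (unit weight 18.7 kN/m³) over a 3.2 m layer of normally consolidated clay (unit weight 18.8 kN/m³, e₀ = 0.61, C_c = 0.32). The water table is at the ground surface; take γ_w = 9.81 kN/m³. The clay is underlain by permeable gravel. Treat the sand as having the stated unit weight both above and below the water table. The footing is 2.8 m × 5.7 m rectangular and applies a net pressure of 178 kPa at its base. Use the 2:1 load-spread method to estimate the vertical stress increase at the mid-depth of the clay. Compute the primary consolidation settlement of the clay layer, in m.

S_c ≈ 0.363 m

Mid-depth of clay below the ground surface: z = 1 + 3.2/2 = 2.6 m.
Total vertical stress at mid-clay: σ_v = 18.7×1 + 18.8×1.6 = 48.78 kPa.
Pore pressure: u = 9.81×(2.6 − 0) = 25.506 kPa.
Initial effective stress: σ'_0 = σ_v − u = 48.78 − 25.506 = 23.274 kPa.
Stress increase at mid-clay by the 2:1 spreading method:
Δσ = qBL/((B+z)(L+z)) = 178×2.8×5.7/((2.8+2.6)(5.7+2.6)) = 63.384 kPa
Final effective stress: σ'_f = σ'_0 + Δσ = 23.274 + 63.384 = 86.658 kPa.
Normally consolidated clay, so the full stress increment lies on the virgin compression line:
S_c = C_c·H/(1+e₀)·log₁₀(σ'_f/σ'_0) = 0.32×3.2/(1+0.61)×log₁₀(86.658/23.274)
    = 0.63602 × 0.57094 = 0.3631 m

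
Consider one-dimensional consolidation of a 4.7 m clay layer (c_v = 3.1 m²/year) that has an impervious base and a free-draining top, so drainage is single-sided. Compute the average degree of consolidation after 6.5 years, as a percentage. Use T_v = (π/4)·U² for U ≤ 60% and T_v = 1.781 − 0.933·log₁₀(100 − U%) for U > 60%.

U ≈ 91.5 %

Drainage path length: H_d = H = 4.7 m (single drainage).
T_v = c_v·t/H_d² = 3.1×6.5/4.7² = 0.91218.
T_v = 0.91218 corresponds to the U > 60% branch:
U = 1 − 10^((1.781 − T_v)/0.933)/100 = 0.9146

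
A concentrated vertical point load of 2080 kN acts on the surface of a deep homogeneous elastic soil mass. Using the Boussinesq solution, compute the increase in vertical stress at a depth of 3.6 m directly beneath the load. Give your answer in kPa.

Boussinesq vertical stress below a point load on an elastic half-space:
Δσ_z = 3P/(2πz²) · [1 + (r/z)²]^(−5/2)
r/z = 0/3.6 = 0; [1+(r/z)²]^(−5/2) = 1.
Δσ_z = 3×2080/(2π×3.6²) × 1 = 76.63 × 1 = 76.63 kPa

Δσ_z ≈ 76.6 kPa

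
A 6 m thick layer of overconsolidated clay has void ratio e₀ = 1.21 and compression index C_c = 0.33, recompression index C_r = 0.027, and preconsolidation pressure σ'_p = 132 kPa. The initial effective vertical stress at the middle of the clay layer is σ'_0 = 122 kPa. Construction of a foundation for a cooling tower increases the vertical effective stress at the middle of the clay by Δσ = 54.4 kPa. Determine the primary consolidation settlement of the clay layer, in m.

Final effective stress: σ'_f = 122 + 54.4 = 176.4 kPa.
σ'_f = 176.4 > σ'_p = 132 kPa, so the stress path crosses the preconsolidation pressure — recompression up to σ'_p, then virgin compression beyond:
S_c = H/(1+e₀)·[C_r·log₁₀(σ'_p/σ'_0) + C_c·log₁₀(σ'_f/σ'_p)]
    = 6/2.21 × [0.027×log₁₀(132/122) + 0.33×log₁₀(176.4/132)]
    = 2.7149 × [0.00092378 + 0.041555] = 0.1153 m

S_c ≈ 0.115 m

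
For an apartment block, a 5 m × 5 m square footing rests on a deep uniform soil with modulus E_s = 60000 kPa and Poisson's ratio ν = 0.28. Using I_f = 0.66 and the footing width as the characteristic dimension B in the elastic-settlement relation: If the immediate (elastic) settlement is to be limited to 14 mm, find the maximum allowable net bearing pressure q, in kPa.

q ≈ 276 kPa

S_e = q·B·(1−ν²)/E_s · I_f  ⇒  q = S_e·E_s / (B·(1−ν²)·I_f).
q = 0.014 × 60000 / (5 × 0.9216 × 0.66) = 276.2 kPa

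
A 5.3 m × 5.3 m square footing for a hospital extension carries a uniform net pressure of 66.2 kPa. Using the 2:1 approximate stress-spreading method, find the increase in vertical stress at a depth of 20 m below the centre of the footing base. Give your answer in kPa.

Δσ_z ≈ 2.91 kPa

By the 2:1 method the load spreads at 1 horizontal : 2 vertical, so at depth z the loaded area has grown by z in each plan dimension:
Δσ = qBL/((B+z)(L+z)) = 66.2×5.3×5.3/((5.3+20)(5.3+20)) = 2.9052 kPa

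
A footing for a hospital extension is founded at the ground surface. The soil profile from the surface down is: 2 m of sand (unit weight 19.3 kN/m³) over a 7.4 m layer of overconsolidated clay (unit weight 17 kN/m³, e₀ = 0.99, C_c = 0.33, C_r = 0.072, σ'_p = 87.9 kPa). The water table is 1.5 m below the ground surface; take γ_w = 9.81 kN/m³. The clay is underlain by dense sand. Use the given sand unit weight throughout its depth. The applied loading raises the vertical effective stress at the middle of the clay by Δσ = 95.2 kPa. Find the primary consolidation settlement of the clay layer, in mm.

S_c ≈ 348 mm

Mid-depth of clay below the ground surface: z = 2 + 7.4/2 = 5.7 m.
Total vertical stress at mid-clay: σ_v = 19.3×2 + 17×3.7 = 101.5 kPa.
Pore pressure: u = 9.81×(5.7 − 1.5) = 41.202 kPa.
Initial effective stress: σ'_0 = σ_v − u = 101.5 − 41.202 = 60.298 kPa.
Final effective stress: σ'_f = 60.298 + 95.2 = 155.5 kPa.
σ'_f = 155.5 > σ'_p = 87.9 kPa, so the stress path crosses the preconsolidation pressure — recompression up to σ'_p, then virgin compression beyond:
S_c = H/(1+e₀)·[C_r·log₁₀(σ'_p/σ'_0) + C_c·log₁₀(σ'_f/σ'_p)]
    = 7.4/1.99 × [0.072×log₁₀(87.9/60.298) + 0.33×log₁₀(155.5/87.9)]
    = 3.7186 × [0.011785 + 0.081755] = 0.3478 m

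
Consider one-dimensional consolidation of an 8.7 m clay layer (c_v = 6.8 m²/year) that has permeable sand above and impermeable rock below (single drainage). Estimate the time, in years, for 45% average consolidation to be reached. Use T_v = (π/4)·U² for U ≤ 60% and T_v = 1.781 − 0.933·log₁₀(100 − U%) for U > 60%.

t ≈ 1.77 years

Drainage path length: H_d = H = 8.7 m (single drainage).
U ≤ 60%: T_v = (π/4)·U² = (π/4)×0.45² = 0.15904.
t = T_v·H_d²/c_v = 0.15904×8.7²/6.8 = 1.77 years.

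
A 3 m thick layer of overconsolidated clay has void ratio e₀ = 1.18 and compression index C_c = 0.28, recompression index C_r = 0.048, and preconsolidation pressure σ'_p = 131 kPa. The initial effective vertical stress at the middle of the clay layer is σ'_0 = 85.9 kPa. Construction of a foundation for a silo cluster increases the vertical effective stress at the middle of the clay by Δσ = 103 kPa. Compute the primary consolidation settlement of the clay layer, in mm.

S_c ≈ 73.4 mm

Final effective stress: σ'_f = 85.9 + 103 = 188.9 kPa.
σ'_f = 188.9 > σ'_p = 131 kPa, so the stress path crosses the preconsolidation pressure — recompression up to σ'_p, then virgin compression beyond:
S_c = H/(1+e₀)·[C_r·log₁₀(σ'_p/σ'_0) + C_c·log₁₀(σ'_f/σ'_p)]
    = 3/2.18 × [0.048×log₁₀(131/85.9) + 0.28×log₁₀(188.9/131)]
    = 1.3761 × [0.0087974 + 0.044509] = 0.07335 m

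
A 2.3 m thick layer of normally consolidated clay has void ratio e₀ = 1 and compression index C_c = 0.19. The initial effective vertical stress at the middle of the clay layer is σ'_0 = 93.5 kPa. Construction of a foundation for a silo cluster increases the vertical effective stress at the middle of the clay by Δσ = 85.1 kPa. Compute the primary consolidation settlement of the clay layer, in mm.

Final effective stress: σ'_f = σ'_0 + Δσ = 93.5 + 85.1 = 178.6 kPa.
Normally consolidated clay, so the full stress increment lies on the virgin compression line:
S_c = C_c·H/(1+e₀)·log₁₀(σ'_f/σ'_0) = 0.19×2.3/(1+1)×log₁₀(178.6/93.5)
    = 0.2185 × 0.28107 = 0.06141 m

S_c ≈ 61.4 mm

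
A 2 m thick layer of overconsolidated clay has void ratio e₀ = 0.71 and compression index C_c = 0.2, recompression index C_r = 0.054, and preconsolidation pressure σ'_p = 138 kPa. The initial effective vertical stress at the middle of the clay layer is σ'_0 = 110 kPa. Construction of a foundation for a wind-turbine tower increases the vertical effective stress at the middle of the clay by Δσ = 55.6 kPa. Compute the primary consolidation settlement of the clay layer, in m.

S_c ≈ 0.0247 m

Final effective stress: σ'_f = 110 + 55.6 = 165.6 kPa.
σ'_f = 165.6 > σ'_p = 138 kPa, so the stress path crosses the preconsolidation pressure — recompression up to σ'_p, then virgin compression beyond:
S_c = H/(1+e₀)·[C_r·log₁₀(σ'_p/σ'_0) + C_c·log₁₀(σ'_f/σ'_p)]
    = 2/1.71 × [0.054×log₁₀(138/110) + 0.2×log₁₀(165.6/138)]
    = 1.1696 × [0.0053183 + 0.015836] = 0.02474 m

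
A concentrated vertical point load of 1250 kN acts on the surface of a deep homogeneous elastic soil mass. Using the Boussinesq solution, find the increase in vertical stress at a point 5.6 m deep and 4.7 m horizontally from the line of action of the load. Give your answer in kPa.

Boussinesq vertical stress below a point load on an elastic half-space:
Δσ_z = 3P/(2πz²) · [1 + (r/z)²]^(−5/2)
r/z = 4.7/5.6 = 0.83929; [1+(r/z)²]^(−5/2) = 0.26368.
Δσ_z = 3×1250/(2π×5.6²) × 0.26368 = 19.032 × 0.26368 = 5.018 kPa

Δσ_z ≈ 5.02 kPa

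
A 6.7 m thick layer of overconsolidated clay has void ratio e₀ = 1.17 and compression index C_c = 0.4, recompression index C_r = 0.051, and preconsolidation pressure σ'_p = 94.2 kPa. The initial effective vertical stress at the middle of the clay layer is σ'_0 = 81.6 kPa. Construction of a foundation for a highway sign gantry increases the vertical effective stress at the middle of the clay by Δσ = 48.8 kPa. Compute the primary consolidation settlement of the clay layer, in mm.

S_c ≈ 184 mm

Final effective stress: σ'_f = 81.6 + 48.8 = 130.4 kPa.
σ'_f = 130.4 > σ'_p = 94.2 kPa, so the stress path crosses the preconsolidation pressure — recompression up to σ'_p, then virgin compression beyond:
S_c = H/(1+e₀)·[C_r·log₁₀(σ'_p/σ'_0) + C_c·log₁₀(σ'_f/σ'_p)]
    = 6.7/2.17 × [0.051×log₁₀(94.2/81.6) + 0.4×log₁₀(130.4/94.2)]
    = 3.0876 × [0.0031804 + 0.056491] = 0.1842 m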